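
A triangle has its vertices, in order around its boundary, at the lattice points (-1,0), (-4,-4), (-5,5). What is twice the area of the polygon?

The shoelace formula gives twice the area as |((-1)·(-4) − (-4)·0) + ((-4)·5 − (-5)·(-4)) + ((-5)·0 − (-1)·5)| = 31, so the area is 15.5.

31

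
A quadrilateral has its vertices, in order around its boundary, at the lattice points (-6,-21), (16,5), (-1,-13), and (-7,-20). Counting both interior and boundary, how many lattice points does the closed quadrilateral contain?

33

The shoelace formula gives twice the area as |((-6)·5 − 16·(-21)) + (16·(-13) − (-1)·5) + ((-1)·(-20) − (-7)·(-13)) + ((-7)·(-21) − (-6)·(-20))| = 59, so the area is 29.5.
The number of boundary lattice points is Σ gcd(|Δx|,|Δy|) = gcd(22,26) + gcd(17,18) + gcd(6,7) + gcd(1,1) = 2+1+1+1 = 5.
Pick's theorem gives I = A − B/2 + 1 = 29.5 − 5/2 + 1 = 28, so the closed region contains I + B = 28 + 5 = 33 lattice points.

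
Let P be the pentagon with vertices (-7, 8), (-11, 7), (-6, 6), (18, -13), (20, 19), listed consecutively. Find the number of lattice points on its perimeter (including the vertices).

6

The number of boundary lattice points is Σ gcd(|Δx|,|Δy|) = gcd(4,1) + gcd(5,1) + gcd(24,19) + gcd(2,32) + gcd(27,11) = 1+1+1+2+1 = 6.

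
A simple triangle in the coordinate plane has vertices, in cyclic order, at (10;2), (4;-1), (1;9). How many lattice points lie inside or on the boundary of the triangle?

38

Using the shoelace formula, 2A = |[10·(-1) − 4·2] + [4·9 − 1·(-1)] + [1·2 − 10·9]| = 69, so the area is 69/2.
Along each edge there are gcd(|Δx|,|Δy|)+1 lattice points, so counting each shared vertex once the boundary has gcd(6,3) + gcd(3,10) + gcd(9,7) = 3+1+1 = 5.
Pick's theorem gives I = A − B/2 + 1 = 69/2 − 5/2 + 1 = 33, so the closed region contains I + B = 33 + 5 = 38 lattice points.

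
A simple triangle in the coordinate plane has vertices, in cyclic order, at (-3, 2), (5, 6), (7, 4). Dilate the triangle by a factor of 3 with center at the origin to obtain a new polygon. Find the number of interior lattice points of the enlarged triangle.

97

The shoelace formula gives twice the area as |[(-3)·6 − 5·2] + [5·4 − 7·6] + [7·2 − (-3)·4]| = 24, so the area is 12.
The number of boundary lattice points is Σ gcd(|Δx|,|Δy|) = gcd(8,4) + gcd(2,2) + gcd(10,2) = 4+2+2 = 8.
Scaling by 3 multiplies the area by 3² = 9 (so the new area is 108) and multiplies the boundary lattice-point count by 3, giving 24.
By Pick's theorem, the interior count of the dilated polygon is 108 − 24/2 + 1 = 97.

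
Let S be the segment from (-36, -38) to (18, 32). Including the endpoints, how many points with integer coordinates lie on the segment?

The number of lattice points on a segment between lattice points is gcd(|Δx|,|Δy|) + 1 = gcd(54,70) + 1 = 2 + 1 = 3.

3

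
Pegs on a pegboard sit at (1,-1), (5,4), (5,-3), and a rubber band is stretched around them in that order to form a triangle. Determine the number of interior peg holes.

10

The shoelace formula gives twice the area as |[1·4 − 5·(-1)] + [5·(-3) − 5·4] + [5·(-1) − 1·(-3)]| = 28, so the area is 14.
Summing gcd(|Δx|,|Δy|) over the edges gives the boundary count: gcd(4,5) + gcd(0,7) + gcd(4,2) = 1+7+2 = 10.
By Pick's theorem A = I + B/2 − 1, so I = 14 − 10/2 + 1 = 10.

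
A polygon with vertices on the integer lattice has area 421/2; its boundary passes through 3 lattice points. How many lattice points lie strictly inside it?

Pick's theorem A = I + B/2 − 1 rearranges to I = A − B/2 + 1 = 421/2 − 3/2 + 1 = 210.

210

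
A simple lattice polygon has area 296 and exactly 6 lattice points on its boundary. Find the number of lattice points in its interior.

294

From Pick's theorem, I = A − B/2 + 1 = 296 − 6/2 + 1 = 294.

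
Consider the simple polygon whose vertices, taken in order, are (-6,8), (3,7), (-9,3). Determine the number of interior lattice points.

22

By the shoelace formula, twice the signed area is |((-6)·7 − 3·8) + (3·3 − (-9)·7) + ((-9)·8 − (-6)·3)| = 48, so the area is 24.
The number of boundary lattice points is Σ gcd(|Δx|,|Δy|) = gcd(9,1) + gcd(12,4) + gcd(3,5) = 1+4+1 = 6.
Pick's theorem gives I = A − B/2 + 1 = 24 − 6/2 + 1 = 22.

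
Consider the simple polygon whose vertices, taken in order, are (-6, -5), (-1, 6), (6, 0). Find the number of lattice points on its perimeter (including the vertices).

3

The number of boundary lattice points is Σ gcd(|Δx|,|Δy|) = gcd(5,11) + gcd(7,6) + gcd(12,5) = 1+1+1 = 3.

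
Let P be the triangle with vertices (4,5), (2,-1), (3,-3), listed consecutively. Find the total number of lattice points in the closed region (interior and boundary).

By the shoelace formula, twice the signed area is |(4·(-1) − 2·5) + (2·(-3) − 3·(-1)) + (3·5 − 4·(-3))| = 10, so the area is 5.
The number of boundary lattice points is Σ gcd(|Δx|,|Δy|) = gcd(2,6) + gcd(1,2) + gcd(1,8) = 2+1+1 = 4.
Pick's theorem gives I = A − B/2 + 1 = 5 − 4/2 + 1 = 4, so the closed region contains I + B = 4 + 4 = 8 lattice points.

8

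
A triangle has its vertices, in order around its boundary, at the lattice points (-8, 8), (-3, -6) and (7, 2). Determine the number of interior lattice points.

Using the shoelace formula, 2A = |[(-8)·(-6) − (-3)·8] + [(-3)·2 − 7·(-6)] + [7·8 − (-8)·2]| = 180, so the area is 90.
Along each edge there are gcd(|Δx|,|Δy|)+1 lattice points, so counting each shared vertex once the boundary has gcd(5,14) + gcd(10,8) + gcd(15,6) = 1+2+3 = 6.
By Pick's theorem A = I + B/2 − 1, so I = 90 − 6/2 + 1 = 88.

88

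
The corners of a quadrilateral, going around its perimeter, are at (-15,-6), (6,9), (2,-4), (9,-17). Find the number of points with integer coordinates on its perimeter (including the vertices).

6

Along each edge there are gcd(|Δx|,|Δy|)+1 lattice points, so counting each shared vertex once the boundary has gcd(21,15) + gcd(4,13) + gcd(7,13) + gcd(24,11) = 3+1+1+1 = 6.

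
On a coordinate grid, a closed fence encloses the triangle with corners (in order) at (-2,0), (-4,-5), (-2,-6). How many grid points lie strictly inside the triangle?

Using the shoelace formula, 2A = |[(-2)·(-5) − (-4)·0] + [(-4)·(-6) − (-2)·(-5)] + [(-2)·0 − (-2)·(-6)]| = 12, so the area is 6.
Along each edge there are gcd(|Δx|,|Δy|)+1 lattice points, so counting each shared vertex once the boundary has gcd(2,5) + gcd(2,1) + gcd(0,6) = 1+1+6 = 8.
By Pick's theorem A = I + B/2 − 1, so I = 6 − 8/2 + 1 = 3.

3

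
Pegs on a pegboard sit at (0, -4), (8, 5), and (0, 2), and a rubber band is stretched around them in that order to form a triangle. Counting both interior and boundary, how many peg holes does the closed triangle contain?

29

By the shoelace formula, twice the signed area is |[0·5 − 8·(-4)] + [8·2 − 0·5] + [0·(-4) − 0·2]| = 48, so the area is 24.
Along each edge there are gcd(|Δx|,|Δy|)+1 lattice points, so counting each shared vertex once the boundary has gcd(8,9) + gcd(8,3) + gcd(0,6) = 1+1+6 = 8.
Pick's theorem gives I = A − B/2 + 1 = 24 − 8/2 + 1 = 21, so the closed region contains I + B = 21 + 8 = 29 lattice points.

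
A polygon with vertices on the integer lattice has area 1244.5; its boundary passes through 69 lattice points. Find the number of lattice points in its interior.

1211

Pick's theorem A = I + B/2 − 1 rearranges to I = A − B/2 + 1 = 1244.5 − 69/2 + 1 = 1211.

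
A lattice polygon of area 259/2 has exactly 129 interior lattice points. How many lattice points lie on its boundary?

Pick's theorem gives A = I + B/2 − 1, so B = 2(A − I + 1) = 2(259/2 − 129 + 1) = 3.

3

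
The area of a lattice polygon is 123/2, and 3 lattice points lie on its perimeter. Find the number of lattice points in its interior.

61

From Pick's theorem, I = A − B/2 + 1 = 123/2 − 3/2 + 1 = 61.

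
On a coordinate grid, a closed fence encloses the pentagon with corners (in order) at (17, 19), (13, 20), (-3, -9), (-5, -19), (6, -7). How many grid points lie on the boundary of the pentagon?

6

Summing gcd(|Δx|,|Δy|) over the edges gives the boundary count: gcd(4,1) + gcd(16,29) + gcd(2,10) + gcd(11,12) + gcd(11,26) = 1+1+2+1+1 = 6.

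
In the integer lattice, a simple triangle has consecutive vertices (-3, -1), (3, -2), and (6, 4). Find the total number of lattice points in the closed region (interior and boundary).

The shoelace formula gives twice the area as |[(-3)·(-2) − 3·(-1)] + [3·4 − 6·(-2)] + [6·(-1) − (-3)·4]| = 39, so the area is 19.5.
The number of boundary lattice points is Σ gcd(|Δx|,|Δy|) = gcd(6,1) + gcd(3,6) + gcd(9,5) = 1+3+1 = 5.
Pick's theorem gives I = A − B/2 + 1 = 19.5 − 5/2 + 1 = 18, so the closed region contains I + B = 18 + 5 = 23 lattice points.

23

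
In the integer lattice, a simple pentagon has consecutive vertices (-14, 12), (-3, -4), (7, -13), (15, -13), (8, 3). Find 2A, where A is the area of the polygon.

550

Using the shoelace formula, 2A = |[(-14)·(-4) − (-3)·12] + [(-3)·(-13) − 7·(-4)] + [7·(-13) − 15·(-13)] + [15·3 − 8·(-13)] + [8·12 − (-14)·3]| = 550, so the area is 275.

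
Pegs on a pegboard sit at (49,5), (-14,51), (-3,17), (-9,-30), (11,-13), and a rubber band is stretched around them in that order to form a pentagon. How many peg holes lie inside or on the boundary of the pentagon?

1937

The shoelace formula gives twice the area as |(49·51 − (-14)·5) + ((-14)·17 − (-3)·51) + ((-3)·(-30) − (-9)·17) + ((-9)·(-13) − 11·(-30)) + (11·5 − 49·(-13))| = 3866, so the area is 1933.
Summing gcd(|Δx|,|Δy|) over the edges gives the boundary count: gcd(63,46) + gcd(11,34) + gcd(6,47) + gcd(20,17) + gcd(38,18) = 1+1+1+1+2 = 6.
Pick's theorem gives I = A − B/2 + 1 = 1933 − 6/2 + 1 = 1931, so the closed region contains I + B = 1931 + 6 = 1937 lattice points.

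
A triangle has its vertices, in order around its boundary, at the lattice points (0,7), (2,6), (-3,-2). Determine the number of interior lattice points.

Using the shoelace formula, 2A = |(0·6 − 2·7) + (2·(-2) − (-3)·6) + ((-3)·7 − 0·(-2))| = 21, so the area is 21/2.
Summing gcd(|Δx|,|Δy|) over the edges gives the boundary count: gcd(2,1) + gcd(5,8) + gcd(3,9) = 1+1+3 = 5.
Pick's theorem gives I = A − B/2 + 1 = 21/2 − 5/2 + 1 = 9.

9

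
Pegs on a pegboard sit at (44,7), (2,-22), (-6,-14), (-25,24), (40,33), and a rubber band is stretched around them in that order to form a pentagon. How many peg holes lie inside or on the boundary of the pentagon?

2313

Using the shoelace formula, 2A = |(44·(-22) − 2·7) + (2·(-14) − (-6)·(-22)) + ((-6)·24 − (-25)·(-14)) + ((-25)·33 − 40·24) + (40·7 − 44·33)| = 4593, so the area is 2296.5.
Summing gcd(|Δx|,|Δy|) over the edges gives the boundary count: gcd(42,29) + gcd(8,8) + gcd(19,38) + gcd(65,9) + gcd(4,26) = 1+8+19+1+2 = 31.
Pick's theorem gives I = A − B/2 + 1 = 2296.5 − 31/2 + 1 = 2282, so the closed region contains I + B = 2282 + 31 = 2313 lattice points.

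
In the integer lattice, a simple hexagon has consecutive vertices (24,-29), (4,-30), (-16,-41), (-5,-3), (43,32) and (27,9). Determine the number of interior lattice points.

The shoelace formula gives twice the area as |(24·(-30) − 4·(-29)) + (4·(-41) − (-16)·(-30)) + ((-16)·(-3) − (-5)·(-41)) + ((-5)·32 − 43·(-3)) + (43·9 − 27·32) + (27·(-29) − 24·9)| = 2912, so the area is 1456.
Summing gcd(|Δx|,|Δy|) over the edges gives the boundary count: gcd(20,1) + gcd(20,11) + gcd(11,38) + gcd(48,35) + gcd(16,23) + gcd(3,38) = 1+1+1+1+1+1 = 6.
By Pick's theorem A = I + B/2 − 1, so I = 1456 − 6/2 + 1 = 1454.

1454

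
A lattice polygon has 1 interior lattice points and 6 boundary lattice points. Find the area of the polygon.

Pick's theorem states A = I + B/2 − 1, so A = 1 + 6/2 − 1 = 3.

3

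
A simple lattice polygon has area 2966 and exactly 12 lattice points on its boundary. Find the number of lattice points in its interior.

2961

Pick's theorem A = I + B/2 − 1 rearranges to I = A − B/2 + 1 = 2966 − 12/2 + 1 = 2961.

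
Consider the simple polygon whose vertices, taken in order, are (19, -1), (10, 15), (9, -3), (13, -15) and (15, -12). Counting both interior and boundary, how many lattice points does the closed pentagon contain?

Using the shoelace formula, 2A = |[19·15 − 10·(-1)] + [10·(-3) − 9·15] + [9·(-15) − 13·(-3)] + [13·(-12) − 15·(-15)] + [15·(-1) − 19·(-12)]| = 316, so the area is 158.
Summing gcd(|Δx|,|Δy|) over the edges gives the boundary count: gcd(9,16) + gcd(1,18) + gcd(4,12) + gcd(2,3) + gcd(4,11) = 1+1+4+1+1 = 8.
Pick's theorem gives I = A − B/2 + 1 = 158 − 8/2 + 1 = 155, so the closed region contains I + B = 155 + 8 = 163 lattice points.

163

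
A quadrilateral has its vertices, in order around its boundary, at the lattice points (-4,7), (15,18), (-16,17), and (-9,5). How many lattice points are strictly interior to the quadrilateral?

By the shoelace formula, twice the signed area is |((-4)·18 − 15·7) + (15·17 − (-16)·18) + ((-16)·5 − (-9)·17) + ((-9)·7 − (-4)·5)| = 396, so the area is 198.
Along each edge there are gcd(|Δx|,|Δy|)+1 lattice points, so counting each shared vertex once the boundary has gcd(19,11) + gcd(31,1) + gcd(7,12) + gcd(5,2) = 1+1+1+1 = 4.
Pick's theorem gives I = A − B/2 + 1 = 198 − 4/2 + 1 = 197.

197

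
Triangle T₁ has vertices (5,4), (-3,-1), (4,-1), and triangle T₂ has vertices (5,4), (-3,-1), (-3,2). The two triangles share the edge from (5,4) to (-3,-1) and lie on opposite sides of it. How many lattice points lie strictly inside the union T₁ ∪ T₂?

24

The union is the simple quadrilateral with vertices (5,4), (4,-1), (-3,-1), (-3,2) in order.
The shoelace formula gives twice the area as |[5·(-1) − 4·4] + [4·(-1) − (-3)·(-1)] + [(-3)·2 − (-3)·(-1)] + [(-3)·4 − 5·2]| = 59, so the area is 29.5.
Summing gcd(|Δx|,|Δy|) over the edges gives the boundary count: gcd(1,5) + gcd(7,0) + gcd(0,3) + gcd(8,2) = 1+7+3+2 = 13.
By Pick's theorem I = A − B/2 + 1 = 29.5 − 13/2 + 1 = 24.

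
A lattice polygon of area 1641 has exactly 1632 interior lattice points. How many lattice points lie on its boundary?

Pick's theorem gives A = I + B/2 − 1, so B = 2(A − I + 1) = 2(1641 − 1632 + 1) = 20.

20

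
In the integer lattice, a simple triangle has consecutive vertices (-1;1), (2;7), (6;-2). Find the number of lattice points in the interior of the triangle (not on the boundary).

24

By the shoelace formula, twice the signed area is |((-1)·7 − 2·1) + (2·(-2) − 6·7) + (6·1 − (-1)·(-2))| = 51, so the area is 51/2.
Summing gcd(|Δx|,|Δy|) over the edges gives the boundary count: gcd(3,6) + gcd(4,9) + gcd(7,3) = 3+1+1 = 5.
By Pick's theorem A = I + B/2 − 1, so I = 51/2 − 5/2 + 1 = 24.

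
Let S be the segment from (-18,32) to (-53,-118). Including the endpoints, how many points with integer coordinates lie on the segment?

The number of lattice points on a segment between lattice points is gcd(|Δx|,|Δy|) + 1 = gcd(35,150) + 1 = 5 + 1 = 6.

6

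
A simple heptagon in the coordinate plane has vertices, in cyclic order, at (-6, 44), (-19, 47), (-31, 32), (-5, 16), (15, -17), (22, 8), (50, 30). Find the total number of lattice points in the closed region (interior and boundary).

2036

By the shoelace formula, twice the signed area is |[(-6)·47 − (-19)·44] + [(-19)·32 − (-31)·47] + [(-31)·16 − (-5)·32] + [(-5)·(-17) − 15·16] + [15·8 − 22·(-17)] + [22·30 − 50·8] + [50·44 − (-6)·30]| = 4046, so the area is 2023.
The number of boundary lattice points is Σ gcd(|Δx|,|Δy|) = gcd(13,3) + gcd(12,15) + gcd(26,16) + gcd(20,33) + gcd(7,25) + gcd(28,22) + gcd(56,14) = 1+3+2+1+1+2+14 = 24.
Pick's theorem gives I = A − B/2 + 1 = 2023 − 24/2 + 1 = 2012, so the closed region contains I + B = 2012 + 24 = 2036 lattice points.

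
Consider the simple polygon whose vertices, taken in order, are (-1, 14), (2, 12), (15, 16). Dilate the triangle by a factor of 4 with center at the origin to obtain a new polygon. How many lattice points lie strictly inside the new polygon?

Using the shoelace formula, 2A = |[(-1)·12 − 2·14] + [2·16 − 15·12] + [15·14 − (-1)·16]| = 38, so the area is 19.
The number of boundary lattice points is Σ gcd(|Δx|,|Δy|) = gcd(3,2) + gcd(13,4) + gcd(16,2) = 1+1+2 = 4.
Scaling by 4 multiplies the area by 4² = 16 (so the new area is 304) and multiplies the boundary lattice-point count by 4, giving 16.
By Pick's theorem, the interior count of the dilated polygon is 304 − 16/2 + 1 = 297.

297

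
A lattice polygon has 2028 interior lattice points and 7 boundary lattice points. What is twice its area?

By Pick's theorem, A = I + B/2 − 1 = 2028 + 7/2 − 1 = 4061/2.
Hence 2A = 4061.

4061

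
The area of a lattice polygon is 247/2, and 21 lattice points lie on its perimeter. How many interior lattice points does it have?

114

Pick's theorem A = I + B/2 − 1 rearranges to I = A − B/2 + 1 = 247/2 − 21/2 + 1 = 114.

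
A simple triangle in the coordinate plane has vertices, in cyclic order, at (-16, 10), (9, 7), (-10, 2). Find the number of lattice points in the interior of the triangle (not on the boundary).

By the shoelace formula, twice the signed area is |[(-16)·7 − 9·10] + [9·2 − (-10)·7] + [(-10)·10 − (-16)·2]| = 182, so the area is 91.
Along each edge there are gcd(|Δx|,|Δy|)+1 lattice points, so counting each shared vertex once the boundary has gcd(25,3) + gcd(19,5) + gcd(6,8) = 1+1+2 = 4.
Pick's theorem gives I = A − B/2 + 1 = 91 − 4/2 + 1 = 90.

90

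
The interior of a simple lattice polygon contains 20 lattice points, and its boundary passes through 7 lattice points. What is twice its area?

45

By Pick's theorem, A = I + B/2 − 1 = 20 + 7/2 − 1 = 45/2.
Hence 2A = 45.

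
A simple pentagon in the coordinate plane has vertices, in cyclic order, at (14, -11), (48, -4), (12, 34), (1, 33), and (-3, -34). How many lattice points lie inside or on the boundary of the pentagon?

1548

Using the shoelace formula, 2A = |[14·(-4) − 48·(-11)] + [48·34 − 12·(-4)] + [12·33 − 1·34] + [1·(-34) − (-3)·33] + [(-3)·(-11) − 14·(-34)]| = 3088, so the area is 1544.
The number of boundary lattice points is Σ gcd(|Δx|,|Δy|) = gcd(34,7) + gcd(36,38) + gcd(11,1) + gcd(4,67) + gcd(17,23) = 1+2+1+1+1 = 6.
Pick's theorem gives I = A − B/2 + 1 = 1544 − 6/2 + 1 = 1542, so the closed region contains I + B = 1542 + 6 = 1548 lattice points.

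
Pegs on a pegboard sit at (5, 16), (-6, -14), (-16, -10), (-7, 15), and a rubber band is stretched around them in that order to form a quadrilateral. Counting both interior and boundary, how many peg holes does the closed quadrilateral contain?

321

Using the shoelace formula, 2A = |[5·(-14) − (-6)·16] + [(-6)·(-10) − (-16)·(-14)] + [(-16)·15 − (-7)·(-10)] + [(-7)·16 − 5·15]| = 635, so the area is 635/2.
The number of boundary lattice points is Σ gcd(|Δx|,|Δy|) = gcd(11,30) + gcd(10,4) + gcd(9,25) + gcd(12,1) = 1+2+1+1 = 5.
Pick's theorem gives I = A − B/2 + 1 = 635/2 − 5/2 + 1 = 316, so the closed region contains I + B = 316 + 5 = 321 lattice points.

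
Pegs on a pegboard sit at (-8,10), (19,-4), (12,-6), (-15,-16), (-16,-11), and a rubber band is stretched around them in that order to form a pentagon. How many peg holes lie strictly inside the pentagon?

421

Using the shoelace formula, 2A = |[(-8)·(-4) − 19·10] + [19·(-6) − 12·(-4)] + [12·(-16) − (-15)·(-6)] + [(-15)·(-11) − (-16)·(-16)] + [(-16)·10 − (-8)·(-11)]| = 845, so the area is 422.5.
The number of boundary lattice points is Σ gcd(|Δx|,|Δy|) = gcd(27,14) + gcd(7,2) + gcd(27,10) + gcd(1,5) + gcd(8,21) = 1+1+1+1+1 = 5.
Pick's theorem gives I = A − B/2 + 1 = 422.5 − 5/2 + 1 = 421.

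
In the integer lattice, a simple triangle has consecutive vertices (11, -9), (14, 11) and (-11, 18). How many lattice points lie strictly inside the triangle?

Using the shoelace formula, 2A = |(11·11 − 14·(-9)) + (14·18 − (-11)·11) + ((-11)·(-9) − 11·18)| = 521, so the area is 521/2.
Along each edge there are gcd(|Δx|,|Δy|)+1 lattice points, so counting each shared vertex once the boundary has gcd(3,20) + gcd(25,7) + gcd(22,27) = 1+1+1 = 3.
By Pick's theorem A = I + B/2 − 1, so I = 521/2 − 3/2 + 1 = 260.

260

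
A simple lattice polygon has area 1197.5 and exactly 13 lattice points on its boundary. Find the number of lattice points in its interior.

From Pick's theorem, I = A − B/2 + 1 = 1197.5 − 13/2 + 1 = 1192.

1192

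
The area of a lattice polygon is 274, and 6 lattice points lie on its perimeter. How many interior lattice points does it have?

272

Pick's theorem A = I + B/2 − 1 rearranges to I = A − B/2 + 1 = 274 − 6/2 + 1 = 272.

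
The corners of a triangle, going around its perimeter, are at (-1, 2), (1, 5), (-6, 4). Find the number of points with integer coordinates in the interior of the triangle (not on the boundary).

9

The shoelace formula gives twice the area as |((-1)·5 − 1·2) + (1·4 − (-6)·5) + ((-6)·2 − (-1)·4)| = 19, so the area is 19/2.
Summing gcd(|Δx|,|Δy|) over the edges gives the boundary count: gcd(2,3) + gcd(7,1) + gcd(5,2) = 1+1+1 = 3.
By Pick's theorem A = I + B/2 − 1, so I = 19/2 − 3/2 + 1 = 9.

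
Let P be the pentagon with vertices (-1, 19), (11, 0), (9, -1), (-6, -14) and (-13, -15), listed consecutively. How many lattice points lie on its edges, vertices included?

6

Along each edge there are gcd(|Δx|,|Δy|)+1 lattice points, so counting each shared vertex once the boundary has gcd(12,19) + gcd(2,1) + gcd(15,13) + gcd(7,1) + gcd(12,34) = 1+1+1+1+2 = 6.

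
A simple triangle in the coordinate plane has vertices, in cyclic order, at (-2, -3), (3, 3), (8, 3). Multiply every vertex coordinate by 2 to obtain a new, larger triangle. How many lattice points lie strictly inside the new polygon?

53

The shoelace formula gives twice the area as |((-2)·3 − 3·(-3)) + (3·3 − 8·3) + (8·(-3) − (-2)·3)| = 30, so the area is 15.
The number of boundary lattice points is Σ gcd(|Δx|,|Δy|) = gcd(5,6) + gcd(5,0) + gcd(10,6) = 1+5+2 = 8.
Scaling by 2 multiplies the area by 2² = 4 (so the new area is 60) and multiplies the boundary lattice-point count by 2, giving 16.
By Pick's theorem, the interior count of the dilated polygon is 60 − 16/2 + 1 = 53.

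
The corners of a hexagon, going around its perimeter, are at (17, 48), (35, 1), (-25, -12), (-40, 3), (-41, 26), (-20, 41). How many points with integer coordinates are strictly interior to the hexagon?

By the shoelace formula, twice the signed area is |[17·1 − 35·48] + [35·(-12) − (-25)·1] + [(-25)·3 − (-40)·(-12)] + [(-40)·26 − (-41)·3] + [(-41)·41 − (-20)·26] + [(-20)·48 − 17·41]| = 6348, so the area is 3174.
Along each edge there are gcd(|Δx|,|Δy|)+1 lattice points, so counting each shared vertex once the boundary has gcd(18,47) + gcd(60,13) + gcd(15,15) + gcd(1,23) + gcd(21,15) + gcd(37,7) = 1+1+15+1+3+1 = 22.
By Pick's theorem A = I + B/2 − 1, so I = 3174 − 22/2 + 1 = 3164.

3164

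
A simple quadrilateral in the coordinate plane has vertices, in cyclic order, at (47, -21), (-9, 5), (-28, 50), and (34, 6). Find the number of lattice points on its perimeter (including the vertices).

The number of boundary lattice points is Σ gcd(|Δx|,|Δy|) = gcd(56,26) + gcd(19,45) + gcd(62,44) + gcd(13,27) = 2+1+2+1 = 6.

6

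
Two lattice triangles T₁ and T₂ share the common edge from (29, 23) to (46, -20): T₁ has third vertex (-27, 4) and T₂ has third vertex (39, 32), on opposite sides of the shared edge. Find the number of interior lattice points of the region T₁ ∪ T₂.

The union is the simple quadrilateral with vertices (29, 23), (-27, 4), (46, -20), (39, 32) in order.
By the shoelace formula, twice the signed area is |(29·4 − (-27)·23) + ((-27)·(-20) − 46·4) + (46·32 − 39·(-20)) + (39·23 − 29·32)| = 3314, so the area is 1657.
The number of boundary lattice points is Σ gcd(|Δx|,|Δy|) = gcd(56,19) + gcd(73,24) + gcd(7,52) + gcd(10,9) = 1+1+1+1 = 4.
By Pick's theorem I = A − B/2 + 1 = 1657 − 4/2 + 1 = 1656.

1656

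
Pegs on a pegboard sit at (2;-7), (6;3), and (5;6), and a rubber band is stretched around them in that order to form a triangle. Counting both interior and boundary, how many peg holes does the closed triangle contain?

14

By the shoelace formula, twice the signed area is |(2·3 − 6·(-7)) + (6·6 − 5·3) + (5·(-7) − 2·6)| = 22, so the area is 11.
Summing gcd(|Δx|,|Δy|) over the edges gives the boundary count: gcd(4,10) + gcd(1,3) + gcd(3,13) = 2+1+1 = 4.
Pick's theorem gives I = A − B/2 + 1 = 11 − 4/2 + 1 = 10, so the closed region contains I + B = 10 + 4 = 14 lattice points.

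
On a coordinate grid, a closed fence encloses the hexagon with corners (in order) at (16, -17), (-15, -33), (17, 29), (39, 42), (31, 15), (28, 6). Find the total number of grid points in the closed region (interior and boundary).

1304

By the shoelace formula, twice the signed area is |(16·(-33) − (-15)·(-17)) + ((-15)·29 − 17·(-33)) + (17·42 − 39·29) + (39·15 − 31·42) + (31·6 − 28·15) + (28·(-17) − 16·6)| = 2597, so the area is 1298.5.
Summing gcd(|Δx|,|Δy|) over the edges gives the boundary count: gcd(31,16) + gcd(32,62) + gcd(22,13) + gcd(8,27) + gcd(3,9) + gcd(12,23) = 1+2+1+1+3+1 = 9.
Pick's theorem gives I = A − B/2 + 1 = 1298.5 − 9/2 + 1 = 1295, so the closed region contains I + B = 1295 + 9 = 1304 lattice points.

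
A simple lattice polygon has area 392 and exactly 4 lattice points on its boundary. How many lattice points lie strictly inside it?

From Pick's theorem, I = A − B/2 + 1 = 392 − 4/2 + 1 = 391.

391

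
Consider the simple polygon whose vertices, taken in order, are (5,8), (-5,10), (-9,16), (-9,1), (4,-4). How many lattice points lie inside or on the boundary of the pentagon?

Using the shoelace formula, 2A = |[5·10 − (-5)·8] + [(-5)·16 − (-9)·10] + [(-9)·1 − (-9)·16] + [(-9)·(-4) − 4·1] + [4·8 − 5·(-4)]| = 319, so the area is 159.5.
Along each edge there are gcd(|Δx|,|Δy|)+1 lattice points, so counting each shared vertex once the boundary has gcd(10,2) + gcd(4,6) + gcd(0,15) + gcd(13,5) + gcd(1,12) = 2+2+15+1+1 = 21.
Pick's theorem gives I = A − B/2 + 1 = 159.5 − 21/2 + 1 = 150, so the closed region contains I + B = 150 + 21 = 171 lattice points.

171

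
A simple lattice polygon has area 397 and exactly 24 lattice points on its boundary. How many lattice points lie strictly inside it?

386

From Pick's theorem, I = A − B/2 + 1 = 397 − 24/2 + 1 = 386.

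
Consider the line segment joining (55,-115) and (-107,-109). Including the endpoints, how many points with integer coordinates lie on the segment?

The number of lattice points on a segment between lattice points is gcd(|Δx|,|Δy|) + 1 = gcd(162,6) + 1 = 6 + 1 = 7.

7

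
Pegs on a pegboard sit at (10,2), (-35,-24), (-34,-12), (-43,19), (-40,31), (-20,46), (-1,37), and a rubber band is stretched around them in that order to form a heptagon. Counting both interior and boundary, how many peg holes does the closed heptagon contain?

Using the shoelace formula, 2A = |[10·(-24) − (-35)·2] + [(-35)·(-12) − (-34)·(-24)] + [(-34)·19 − (-43)·(-12)] + [(-43)·31 − (-40)·19] + [(-40)·46 − (-20)·31] + [(-20)·37 − (-1)·46] + [(-1)·2 − 10·37]| = 4587, so the area is 4587/2.
Summing gcd(|Δx|,|Δy|) over the edges gives the boundary count: gcd(45,26) + gcd(1,12) + gcd(9,31) + gcd(3,12) + gcd(20,15) + gcd(19,9) + gcd(11,35) = 1+1+1+3+5+1+1 = 13.
Pick's theorem gives I = A − B/2 + 1 = 4587/2 − 13/2 + 1 = 2288, so the closed region contains I + B = 2288 + 13 = 2301 lattice points.

2301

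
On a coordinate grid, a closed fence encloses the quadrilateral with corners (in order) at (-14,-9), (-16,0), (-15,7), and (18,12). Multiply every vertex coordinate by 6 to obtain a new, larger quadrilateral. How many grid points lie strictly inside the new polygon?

9997

The shoelace formula gives twice the area as |[(-14)·0 − (-16)·(-9)] + [(-16)·7 − (-15)·0] + [(-15)·12 − 18·7] + [18·(-9) − (-14)·12]| = 556, so the area is 278.
The number of boundary lattice points is Σ gcd(|Δx|,|Δy|) = gcd(2,9) + gcd(1,7) + gcd(33,5) + gcd(32,21) = 1+1+1+1 = 4.
Scaling by 6 multiplies the area by 6² = 36 (so the new area is 10008) and multiplies the boundary lattice-point count by 6, giving 24.
By Pick's theorem, the interior count of the dilated polygon is 10008 − 24/2 + 1 = 9997.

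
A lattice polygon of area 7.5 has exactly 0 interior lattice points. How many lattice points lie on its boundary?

17

Pick's theorem gives A = I + B/2 − 1, so B = 2(A − I + 1) = 2(7.5 − 0 + 1) = 17.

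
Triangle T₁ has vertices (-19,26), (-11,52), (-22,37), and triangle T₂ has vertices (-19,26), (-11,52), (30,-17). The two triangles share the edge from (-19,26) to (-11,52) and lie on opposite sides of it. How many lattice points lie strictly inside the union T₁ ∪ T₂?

The union is the simple quadrilateral with vertices (-19,26), (-22,37), (-11,52), (30,-17) in order.
The shoelace formula gives twice the area as |[(-19)·37 − (-22)·26] + [(-22)·52 − (-11)·37] + [(-11)·(-17) − 30·52] + [30·26 − (-19)·(-17)]| = 1784, so the area is 892.
Along each edge there are gcd(|Δx|,|Δy|)+1 lattice points, so counting each shared vertex once the boundary has gcd(3,11) + gcd(11,15) + gcd(41,69) + gcd(49,43) = 1+1+1+1 = 4.
By Pick's theorem I = A − B/2 + 1 = 892 − 4/2 + 1 = 891.

891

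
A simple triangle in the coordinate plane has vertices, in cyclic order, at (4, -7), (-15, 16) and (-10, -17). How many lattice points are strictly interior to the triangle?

255

The shoelace formula gives twice the area as |[4·16 − (-15)·(-7)] + [(-15)·(-17) − (-10)·16] + [(-10)·(-7) − 4·(-17)]| = 512, so the area is 256.
Summing gcd(|Δx|,|Δy|) over the edges gives the boundary count: gcd(19,23) + gcd(5,33) + gcd(14,10) = 1+1+2 = 4.
Pick's theorem gives I = A − B/2 + 1 = 256 − 4/2 + 1 = 255.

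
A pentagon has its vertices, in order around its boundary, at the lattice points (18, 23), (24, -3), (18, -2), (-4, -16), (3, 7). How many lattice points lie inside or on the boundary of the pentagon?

By the shoelace formula, twice the signed area is |[18·(-3) − 24·23] + [24·(-2) − 18·(-3)] + [18·(-16) − (-4)·(-2)] + [(-4)·7 − 3·(-16)] + [3·23 − 18·7]| = 933, so the area is 933/2.
Along each edge there are gcd(|Δx|,|Δy|)+1 lattice points, so counting each shared vertex once the boundary has gcd(6,26) + gcd(6,1) + gcd(22,14) + gcd(7,23) + gcd(15,16) = 2+1+2+1+1 = 7.
Pick's theorem gives I = A − B/2 + 1 = 933/2 − 7/2 + 1 = 464, so the closed region contains I + B = 464 + 7 = 471 lattice points.

471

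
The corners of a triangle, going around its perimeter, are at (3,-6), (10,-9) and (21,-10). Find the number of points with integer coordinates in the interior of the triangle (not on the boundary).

The shoelace formula gives twice the area as |(3·(-9) − 10·(-6)) + (10·(-10) − 21·(-9)) + (21·(-6) − 3·(-10))| = 26, so the area is 13.
The number of boundary lattice points is Σ gcd(|Δx|,|Δy|) = gcd(7,3) + gcd(11,1) + gcd(18,4) = 1+1+2 = 4.
Pick's theorem gives I = A − B/2 + 1 = 13 − 4/2 + 1 = 12.

12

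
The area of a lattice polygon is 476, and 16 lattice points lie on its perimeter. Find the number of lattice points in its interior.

469

From Pick's theorem, I = A − B/2 + 1 = 476 − 16/2 + 1 = 469.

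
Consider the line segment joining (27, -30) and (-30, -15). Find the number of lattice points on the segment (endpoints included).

The number of lattice points on a segment between lattice points is gcd(|Δx|,|Δy|) + 1 = gcd(57,15) + 1 = 3 + 1 = 4.

4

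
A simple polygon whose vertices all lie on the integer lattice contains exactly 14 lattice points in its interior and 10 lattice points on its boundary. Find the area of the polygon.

Pick's theorem states A = I + B/2 − 1, so A = 14 + 10/2 − 1 = 18.

18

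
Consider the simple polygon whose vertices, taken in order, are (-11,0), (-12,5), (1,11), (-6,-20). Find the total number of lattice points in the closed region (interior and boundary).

188

By the shoelace formula, twice the signed area is |[(-11)·5 − (-12)·0] + [(-12)·11 − 1·5] + [1·(-20) − (-6)·11] + [(-6)·0 − (-11)·(-20)]| = 366, so the area is 183.
The number of boundary lattice points is Σ gcd(|Δx|,|Δy|) = gcd(1,5) + gcd(13,6) + gcd(7,31) + gcd(5,20) = 1+1+1+5 = 8.
Pick's theorem gives I = A − B/2 + 1 = 183 − 8/2 + 1 = 180, so the closed region contains I + B = 180 + 8 = 188 lattice points.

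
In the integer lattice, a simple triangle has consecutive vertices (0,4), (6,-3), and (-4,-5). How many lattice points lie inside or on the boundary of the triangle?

44

By the shoelace formula, twice the signed area is |[0·(-3) − 6·4] + [6·(-5) − (-4)·(-3)] + [(-4)·4 − 0·(-5)]| = 82, so the area is 41.
The number of boundary lattice points is Σ gcd(|Δx|,|Δy|) = gcd(6,7) + gcd(10,2) + gcd(4,9) = 1+2+1 = 4.
Pick's theorem gives I = A − B/2 + 1 = 41 − 4/2 + 1 = 40, so the closed region contains I + B = 40 + 4 = 44 lattice points.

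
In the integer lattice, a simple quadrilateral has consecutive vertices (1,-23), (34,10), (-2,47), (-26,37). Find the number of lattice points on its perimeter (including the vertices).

Summing gcd(|Δx|,|Δy|) over the edges gives the boundary count: gcd(33,33) + gcd(36,37) + gcd(24,10) + gcd(27,60) = 33+1+2+3 = 39.

39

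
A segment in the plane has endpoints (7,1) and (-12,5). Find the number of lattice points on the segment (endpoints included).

The number of lattice points on a segment between lattice points is gcd(|Δx|,|Δy|) + 1 = gcd(19,4) + 1 = 1 + 1 = 2.

2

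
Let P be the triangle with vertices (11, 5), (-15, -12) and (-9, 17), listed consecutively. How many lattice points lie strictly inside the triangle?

324

Using the shoelace formula, 2A = |(11·(-12) − (-15)·5) + ((-15)·17 − (-9)·(-12)) + ((-9)·5 − 11·17)| = 652, so the area is 326.
Summing gcd(|Δx|,|Δy|) over the edges gives the boundary count: gcd(26,17) + gcd(6,29) + gcd(20,12) = 1+1+4 = 6.
Pick's theorem gives I = A − B/2 + 1 = 326 − 6/2 + 1 = 324.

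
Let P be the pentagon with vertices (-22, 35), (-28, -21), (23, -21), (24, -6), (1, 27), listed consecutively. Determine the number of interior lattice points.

Using the shoelace formula, 2A = |((-22)·(-21) − (-28)·35) + ((-28)·(-21) − 23·(-21)) + (23·(-6) − 24·(-21)) + (24·27 − 1·(-6)) + (1·35 − (-22)·27)| = 4162, so the area is 2081.
The number of boundary lattice points is Σ gcd(|Δx|,|Δy|) = gcd(6,56) + gcd(51,0) + gcd(1,15) + gcd(23,33) + gcd(23,8) = 2+51+1+1+1 = 56.
Pick's theorem gives I = A − B/2 + 1 = 2081 − 56/2 + 1 = 2054.

2054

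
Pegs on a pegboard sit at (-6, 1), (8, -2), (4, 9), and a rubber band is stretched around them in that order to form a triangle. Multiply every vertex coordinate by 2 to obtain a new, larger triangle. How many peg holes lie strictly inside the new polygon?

281

By the shoelace formula, twice the signed area is |((-6)·(-2) − 8·1) + (8·9 − 4·(-2)) + (4·1 − (-6)·9)| = 142, so the area is 71.
The number of boundary lattice points is Σ gcd(|Δx|,|Δy|) = gcd(14,3) + gcd(4,11) + gcd(10,8) = 1+1+2 = 4.
Scaling by 2 multiplies the area by 2² = 4 (so the new area is 284) and multiplies the boundary lattice-point count by 2, giving 8.
By Pick's theorem, the interior count of the dilated polygon is 284 − 8/2 + 1 = 281.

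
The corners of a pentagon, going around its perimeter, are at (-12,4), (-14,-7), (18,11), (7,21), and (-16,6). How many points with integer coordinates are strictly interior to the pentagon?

397

The shoelace formula gives twice the area as |((-12)·(-7) − (-14)·4) + ((-14)·11 − 18·(-7)) + (18·21 − 7·11) + (7·6 − (-16)·21) + ((-16)·4 − (-12)·6)| = 799, so the area is 799/2.
Along each edge there are gcd(|Δx|,|Δy|)+1 lattice points, so counting each shared vertex once the boundary has gcd(2,11) + gcd(32,18) + gcd(11,10) + gcd(23,15) + gcd(4,2) = 1+2+1+1+2 = 7.
By Pick's theorem A = I + B/2 − 1, so I = 799/2 − 7/2 + 1 = 397.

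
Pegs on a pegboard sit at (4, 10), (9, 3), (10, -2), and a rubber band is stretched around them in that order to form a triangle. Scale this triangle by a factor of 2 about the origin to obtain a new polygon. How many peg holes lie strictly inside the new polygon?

The shoelace formula gives twice the area as |[4·3 − 9·10] + [9·(-2) − 10·3] + [10·10 − 4·(-2)]| = 18, so the area is 9.
The number of boundary lattice points is Σ gcd(|Δx|,|Δy|) = gcd(5,7) + gcd(1,5) + gcd(6,12) = 1+1+6 = 8.
Scaling by 2 multiplies the area by 2² = 4 (so the new area is 36) and multiplies the boundary lattice-point count by 2, giving 16.
By Pick's theorem, the interior count of the dilated polygon is 36 − 16/2 + 1 = 29.

29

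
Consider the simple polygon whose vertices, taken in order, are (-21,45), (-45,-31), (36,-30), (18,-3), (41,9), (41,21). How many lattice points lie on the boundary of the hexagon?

Summing gcd(|Δx|,|Δy|) over the edges gives the boundary count: gcd(24,76) + gcd(81,1) + gcd(18,27) + gcd(23,12) + gcd(0,12) + gcd(62,24) = 4+1+9+1+12+2 = 29.

29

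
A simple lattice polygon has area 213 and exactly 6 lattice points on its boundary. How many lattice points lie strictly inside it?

211

Pick's theorem A = I + B/2 − 1 rearranges to I = A − B/2 + 1 = 213 − 6/2 + 1 = 211.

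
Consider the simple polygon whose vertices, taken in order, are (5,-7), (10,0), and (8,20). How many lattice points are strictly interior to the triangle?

The shoelace formula gives twice the area as |(5·0 − 10·(-7)) + (10·20 − 8·0) + (8·(-7) − 5·20)| = 114, so the area is 57.
The number of boundary lattice points is Σ gcd(|Δx|,|Δy|) = gcd(5,7) + gcd(2,20) + gcd(3,27) = 1+2+3 = 6.
Pick's theorem gives I = A − B/2 + 1 = 57 − 6/2 + 1 = 55.

55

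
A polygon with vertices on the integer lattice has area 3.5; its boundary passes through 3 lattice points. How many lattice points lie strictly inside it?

3

Pick's theorem A = I + B/2 − 1 rearranges to I = A − B/2 + 1 = 3.5 − 3/2 + 1 = 3.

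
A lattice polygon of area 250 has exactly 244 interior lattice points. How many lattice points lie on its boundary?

14

Pick's theorem gives A = I + B/2 − 1, so B = 2(A − I + 1) = 2(250 − 244 + 1) = 14.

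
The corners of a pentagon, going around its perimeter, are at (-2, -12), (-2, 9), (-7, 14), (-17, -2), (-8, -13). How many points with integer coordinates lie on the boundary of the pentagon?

Along each edge there are gcd(|Δx|,|Δy|)+1 lattice points, so counting each shared vertex once the boundary has gcd(0,21) + gcd(5,5) + gcd(10,16) + gcd(9,11) + gcd(6,1) = 21+5+2+1+1 = 30.

30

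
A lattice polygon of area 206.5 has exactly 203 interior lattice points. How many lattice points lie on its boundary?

Pick's theorem gives A = I + B/2 − 1, so B = 2(A − I + 1) = 2(206.5 − 203 + 1) = 9.

9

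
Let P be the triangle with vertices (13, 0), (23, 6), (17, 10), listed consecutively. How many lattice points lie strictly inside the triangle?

By the shoelace formula, twice the signed area is |[13·6 − 23·0] + [23·10 − 17·6] + [17·0 − 13·10]| = 76, so the area is 38.
Along each edge there are gcd(|Δx|,|Δy|)+1 lattice points, so counting each shared vertex once the boundary has gcd(10,6) + gcd(6,4) + gcd(4,10) = 2+2+2 = 6.
By Pick's theorem A = I + B/2 − 1, so I = 38 − 6/2 + 1 = 36.

36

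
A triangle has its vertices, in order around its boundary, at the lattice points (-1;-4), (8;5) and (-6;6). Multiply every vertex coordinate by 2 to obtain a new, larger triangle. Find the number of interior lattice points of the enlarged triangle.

Using the shoelace formula, 2A = |((-1)·5 − 8·(-4)) + (8·6 − (-6)·5) + ((-6)·(-4) − (-1)·6)| = 135, so the area is 135/2.
Summing gcd(|Δx|,|Δy|) over the edges gives the boundary count: gcd(9,9) + gcd(14,1) + gcd(5,10) = 9+1+5 = 15.
Scaling by 2 multiplies the area by 2² = 4 (so the new area is 270) and multiplies the boundary lattice-point count by 2, giving 30.
By Pick's theorem, the interior count of the dilated polygon is 270 − 30/2 + 1 = 256.

256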